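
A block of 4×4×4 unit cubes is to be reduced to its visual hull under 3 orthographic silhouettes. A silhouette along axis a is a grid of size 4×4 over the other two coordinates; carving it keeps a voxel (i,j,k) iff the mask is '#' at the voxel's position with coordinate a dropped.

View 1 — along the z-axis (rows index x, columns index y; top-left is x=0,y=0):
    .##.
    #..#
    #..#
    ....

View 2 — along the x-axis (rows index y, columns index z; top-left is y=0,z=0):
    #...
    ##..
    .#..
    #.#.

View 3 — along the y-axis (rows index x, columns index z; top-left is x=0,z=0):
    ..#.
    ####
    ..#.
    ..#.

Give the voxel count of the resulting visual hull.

start: 4×4×4 = 64 voxels
V1 z: intersect with XY mask (6 set) -- 24 left
V2 x: intersect with YZ mask (6 set) -- 9 left
V3 y: intersect with XZ mask (7 set) -- 4 left

|visual hull| = 4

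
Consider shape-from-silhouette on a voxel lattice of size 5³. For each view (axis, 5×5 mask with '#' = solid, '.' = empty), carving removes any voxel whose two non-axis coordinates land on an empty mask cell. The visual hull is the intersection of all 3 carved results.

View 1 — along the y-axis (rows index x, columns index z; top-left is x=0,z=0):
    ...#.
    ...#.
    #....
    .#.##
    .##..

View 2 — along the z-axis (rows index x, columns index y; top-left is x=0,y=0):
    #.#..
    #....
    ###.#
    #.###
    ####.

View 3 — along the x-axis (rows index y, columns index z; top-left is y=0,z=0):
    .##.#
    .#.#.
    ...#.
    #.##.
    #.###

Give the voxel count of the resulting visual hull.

start: 5×5×5 = 125 voxels
after view 1 [y-axis, 8 of 25 cells solid] → remaining = 40
after view 2 [z-axis, 15 of 25 cells solid] → remaining = 27
after view 3 [x-axis, 13 of 25 cells solid] → remaining = 12

|visual hull| = 12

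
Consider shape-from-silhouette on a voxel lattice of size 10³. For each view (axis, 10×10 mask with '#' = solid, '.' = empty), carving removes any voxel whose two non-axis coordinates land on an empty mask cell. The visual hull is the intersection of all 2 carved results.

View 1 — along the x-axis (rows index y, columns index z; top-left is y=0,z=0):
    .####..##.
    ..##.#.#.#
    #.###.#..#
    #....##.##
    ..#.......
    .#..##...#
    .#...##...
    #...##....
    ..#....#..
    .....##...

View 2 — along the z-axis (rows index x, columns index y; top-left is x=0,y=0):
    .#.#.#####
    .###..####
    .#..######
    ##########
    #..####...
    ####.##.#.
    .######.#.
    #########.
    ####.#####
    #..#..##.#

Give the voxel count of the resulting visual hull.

remaining voxels: 273

start: 10×10×10 = 1000 voxels
step 1: project along x, AND mask (37/100) → |grid| = 370
step 2: project along z, AND mask (73/100) → |grid| = 273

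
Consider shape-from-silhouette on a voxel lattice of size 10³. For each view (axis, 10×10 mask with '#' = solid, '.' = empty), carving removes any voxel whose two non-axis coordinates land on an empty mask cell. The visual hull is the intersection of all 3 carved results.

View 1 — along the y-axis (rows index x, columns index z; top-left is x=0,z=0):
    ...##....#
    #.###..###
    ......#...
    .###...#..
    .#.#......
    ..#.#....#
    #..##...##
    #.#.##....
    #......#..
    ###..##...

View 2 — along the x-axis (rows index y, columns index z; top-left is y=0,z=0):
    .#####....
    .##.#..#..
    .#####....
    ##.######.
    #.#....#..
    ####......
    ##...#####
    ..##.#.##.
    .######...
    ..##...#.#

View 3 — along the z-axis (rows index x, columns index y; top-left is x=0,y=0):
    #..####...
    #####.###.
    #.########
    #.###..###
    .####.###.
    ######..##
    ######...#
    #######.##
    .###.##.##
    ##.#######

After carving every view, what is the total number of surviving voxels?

146 voxels

before carving: 1000 voxels (10×10×10)
V1 y: intersect with XZ mask (36 set) -- 360 left
V2 x: intersect with YZ mask (51 set) -- 191 left
V3 z: intersect with XY mask (76 set) -- 146 left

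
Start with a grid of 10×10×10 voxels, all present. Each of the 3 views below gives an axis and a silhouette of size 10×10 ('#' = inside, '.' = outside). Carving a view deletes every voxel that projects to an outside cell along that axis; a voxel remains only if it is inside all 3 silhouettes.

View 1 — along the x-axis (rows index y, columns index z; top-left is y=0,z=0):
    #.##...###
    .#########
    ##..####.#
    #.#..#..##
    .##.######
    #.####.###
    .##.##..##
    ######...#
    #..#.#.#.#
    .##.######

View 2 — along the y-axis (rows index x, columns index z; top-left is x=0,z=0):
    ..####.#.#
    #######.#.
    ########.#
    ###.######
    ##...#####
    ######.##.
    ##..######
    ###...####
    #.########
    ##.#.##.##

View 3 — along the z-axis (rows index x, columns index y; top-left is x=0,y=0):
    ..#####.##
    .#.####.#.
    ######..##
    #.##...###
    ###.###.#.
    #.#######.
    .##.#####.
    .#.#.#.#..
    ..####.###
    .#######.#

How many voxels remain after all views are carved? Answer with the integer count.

before carving: 1000 voxels (10×10×10)
V1 x: intersect with YZ mask (69 set) -- 690 left
V2 y: intersect with XZ mask (78 set) -- 542 left
V3 z: intersect with XY mask (68 set) -- 367 left

voxel count = 367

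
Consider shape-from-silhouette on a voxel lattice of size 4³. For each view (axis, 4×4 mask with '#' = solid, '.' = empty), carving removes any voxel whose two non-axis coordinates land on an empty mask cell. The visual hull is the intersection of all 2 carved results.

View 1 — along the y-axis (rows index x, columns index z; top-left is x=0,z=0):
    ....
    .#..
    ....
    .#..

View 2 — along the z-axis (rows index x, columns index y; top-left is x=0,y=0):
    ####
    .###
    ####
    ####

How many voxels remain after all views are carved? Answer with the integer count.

voxel count = 7

before carving: 64 voxels (4×4×4)
  1. axis=1 (XZ plane), |mask|=2  ⇒  voxels=8
  2. axis=2 (XY plane), |mask|=15  ⇒  voxels=7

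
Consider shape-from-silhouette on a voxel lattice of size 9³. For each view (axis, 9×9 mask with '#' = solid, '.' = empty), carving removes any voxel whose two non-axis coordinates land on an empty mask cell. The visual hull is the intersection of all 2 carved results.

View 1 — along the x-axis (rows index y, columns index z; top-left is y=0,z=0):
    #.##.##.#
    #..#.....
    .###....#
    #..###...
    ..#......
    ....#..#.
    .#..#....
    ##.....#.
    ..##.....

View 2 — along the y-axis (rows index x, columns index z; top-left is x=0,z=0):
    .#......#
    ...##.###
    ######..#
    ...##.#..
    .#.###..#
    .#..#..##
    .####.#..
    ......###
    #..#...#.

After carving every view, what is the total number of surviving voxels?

start: 9×9×9 = 729 voxels
after view 1 [x-axis, 26 of 81 cells solid] → remaining = 234
after view 2 [y-axis, 37 of 81 cells solid] → remaining = 107

voxel count = 107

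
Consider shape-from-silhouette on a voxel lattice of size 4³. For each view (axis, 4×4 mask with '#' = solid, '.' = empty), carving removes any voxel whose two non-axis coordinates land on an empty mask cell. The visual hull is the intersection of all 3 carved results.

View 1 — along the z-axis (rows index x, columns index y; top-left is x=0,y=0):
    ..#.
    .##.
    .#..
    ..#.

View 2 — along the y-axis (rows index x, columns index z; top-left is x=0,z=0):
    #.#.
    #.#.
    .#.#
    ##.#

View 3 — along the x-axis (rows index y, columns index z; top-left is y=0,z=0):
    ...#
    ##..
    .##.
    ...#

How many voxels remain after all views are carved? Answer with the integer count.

before carving: 64 voxels (4×4×4)
  1. axis=2 (XY plane), |mask|=5  ⇒  voxels=20
  2. axis=1 (XZ plane), |mask|=9  ⇒  voxels=11
  3. axis=0 (YZ plane), |mask|=6  ⇒  voxels=5

remaining voxels: 5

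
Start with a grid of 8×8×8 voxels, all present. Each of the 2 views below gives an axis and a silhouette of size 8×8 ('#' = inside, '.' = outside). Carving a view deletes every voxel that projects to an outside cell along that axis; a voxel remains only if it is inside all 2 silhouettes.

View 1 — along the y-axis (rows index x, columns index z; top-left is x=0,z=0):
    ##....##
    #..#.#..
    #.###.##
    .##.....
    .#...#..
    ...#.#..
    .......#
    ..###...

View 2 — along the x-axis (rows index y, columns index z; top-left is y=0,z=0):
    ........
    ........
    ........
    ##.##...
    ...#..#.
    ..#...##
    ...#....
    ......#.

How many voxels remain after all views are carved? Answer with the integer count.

initial block: 8^3 = 512
[1] y-view keeps 23 columns → grid now 184
[2] x-view keeps 11 columns → grid now 32

|visual hull| = 32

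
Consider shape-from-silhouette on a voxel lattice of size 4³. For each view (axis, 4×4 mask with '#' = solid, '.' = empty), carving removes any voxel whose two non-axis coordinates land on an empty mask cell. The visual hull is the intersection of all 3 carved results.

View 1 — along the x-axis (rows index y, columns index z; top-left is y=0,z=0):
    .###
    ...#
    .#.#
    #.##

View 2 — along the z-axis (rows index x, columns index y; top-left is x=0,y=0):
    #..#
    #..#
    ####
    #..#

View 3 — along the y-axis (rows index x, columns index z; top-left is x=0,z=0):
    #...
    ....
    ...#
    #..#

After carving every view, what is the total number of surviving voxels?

8 voxels

before carving: 64 voxels (4×4×4)
  1. axis=0 (YZ plane), |mask|=9  ⇒  voxels=36
  2. axis=2 (XY plane), |mask|=10  ⇒  voxels=27
  3. axis=1 (XZ plane), |mask|=4  ⇒  voxels=8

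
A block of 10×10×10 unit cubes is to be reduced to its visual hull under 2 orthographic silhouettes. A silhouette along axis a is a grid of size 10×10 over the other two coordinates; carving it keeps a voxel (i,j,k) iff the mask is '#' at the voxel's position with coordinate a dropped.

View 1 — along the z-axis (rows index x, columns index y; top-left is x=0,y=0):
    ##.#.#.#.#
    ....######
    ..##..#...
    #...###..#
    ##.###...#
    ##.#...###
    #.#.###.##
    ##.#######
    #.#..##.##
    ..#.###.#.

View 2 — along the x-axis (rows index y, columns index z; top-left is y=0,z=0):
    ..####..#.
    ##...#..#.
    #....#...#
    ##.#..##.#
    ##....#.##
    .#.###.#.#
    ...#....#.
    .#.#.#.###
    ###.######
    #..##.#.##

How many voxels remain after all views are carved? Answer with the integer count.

311 voxels

before carving: 1000 voxels (10×10×10)
carve view 1 (along z, XY-mask fill 59/100): 590 voxels remain
carve view 2 (along x, YZ-mask fill 52/100): 311 voxels remain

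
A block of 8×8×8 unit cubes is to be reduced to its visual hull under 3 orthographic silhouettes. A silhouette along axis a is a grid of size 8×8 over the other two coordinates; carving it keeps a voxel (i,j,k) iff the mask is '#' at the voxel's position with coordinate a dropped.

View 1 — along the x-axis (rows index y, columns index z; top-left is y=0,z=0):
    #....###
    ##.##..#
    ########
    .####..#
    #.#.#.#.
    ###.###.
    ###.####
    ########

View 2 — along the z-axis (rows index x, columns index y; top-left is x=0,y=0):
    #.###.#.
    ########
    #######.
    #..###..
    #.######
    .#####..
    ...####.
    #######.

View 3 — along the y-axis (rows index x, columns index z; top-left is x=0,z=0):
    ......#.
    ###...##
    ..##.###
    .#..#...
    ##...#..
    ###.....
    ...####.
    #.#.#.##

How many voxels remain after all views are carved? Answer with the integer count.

full grid |V| = 512
V1 x: intersect with YZ mask (47 set) -- 376 left
V2 z: intersect with XY mask (47 set) -- 264 left
V3 y: intersect with XZ mask (28 set) -- 127 left

voxel count = 127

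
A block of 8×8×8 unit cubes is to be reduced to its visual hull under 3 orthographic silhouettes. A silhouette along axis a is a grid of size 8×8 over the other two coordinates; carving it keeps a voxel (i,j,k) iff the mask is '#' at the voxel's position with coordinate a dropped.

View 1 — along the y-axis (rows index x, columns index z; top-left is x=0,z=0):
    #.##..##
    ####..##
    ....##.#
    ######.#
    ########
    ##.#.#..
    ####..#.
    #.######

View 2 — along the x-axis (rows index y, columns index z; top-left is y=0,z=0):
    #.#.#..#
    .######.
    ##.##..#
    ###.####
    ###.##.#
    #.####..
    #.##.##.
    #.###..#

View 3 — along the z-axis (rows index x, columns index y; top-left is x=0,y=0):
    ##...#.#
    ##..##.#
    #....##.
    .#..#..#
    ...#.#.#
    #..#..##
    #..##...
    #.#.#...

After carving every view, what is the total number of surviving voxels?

100 voxels

full grid |V| = 512
carve view 1 (along y, XZ-mask fill 45/64): 360 voxels remain
carve view 2 (along x, YZ-mask fill 43/64): 244 voxels remain
carve view 3 (along z, XY-mask fill 28/64): 100 voxels remain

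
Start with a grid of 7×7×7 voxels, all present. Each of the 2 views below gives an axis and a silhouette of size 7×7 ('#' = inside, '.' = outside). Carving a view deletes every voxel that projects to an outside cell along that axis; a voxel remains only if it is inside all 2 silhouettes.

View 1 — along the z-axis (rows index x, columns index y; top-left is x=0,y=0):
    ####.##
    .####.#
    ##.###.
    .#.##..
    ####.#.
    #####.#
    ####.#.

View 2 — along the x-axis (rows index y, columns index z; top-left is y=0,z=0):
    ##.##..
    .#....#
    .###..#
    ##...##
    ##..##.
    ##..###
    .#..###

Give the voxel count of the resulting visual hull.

before carving: 343 voxels (7×7×7)
  1. axis=2 (XY plane), |mask|=35  ⇒  voxels=245
  2. axis=0 (YZ plane), |mask|=27  ⇒  voxels=130

voxel count = 130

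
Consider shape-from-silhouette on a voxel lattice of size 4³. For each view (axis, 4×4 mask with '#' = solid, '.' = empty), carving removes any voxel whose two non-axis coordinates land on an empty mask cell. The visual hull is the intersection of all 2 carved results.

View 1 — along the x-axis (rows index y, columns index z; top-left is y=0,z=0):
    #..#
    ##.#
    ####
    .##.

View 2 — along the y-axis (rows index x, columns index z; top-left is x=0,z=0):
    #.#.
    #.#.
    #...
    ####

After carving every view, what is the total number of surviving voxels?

remaining voxels: 24

before carving: 64 voxels (4×4×4)
carve view 1 (along x, YZ-mask fill 11/16): 44 voxels remain
carve view 2 (along y, XZ-mask fill 9/16): 24 voxels remain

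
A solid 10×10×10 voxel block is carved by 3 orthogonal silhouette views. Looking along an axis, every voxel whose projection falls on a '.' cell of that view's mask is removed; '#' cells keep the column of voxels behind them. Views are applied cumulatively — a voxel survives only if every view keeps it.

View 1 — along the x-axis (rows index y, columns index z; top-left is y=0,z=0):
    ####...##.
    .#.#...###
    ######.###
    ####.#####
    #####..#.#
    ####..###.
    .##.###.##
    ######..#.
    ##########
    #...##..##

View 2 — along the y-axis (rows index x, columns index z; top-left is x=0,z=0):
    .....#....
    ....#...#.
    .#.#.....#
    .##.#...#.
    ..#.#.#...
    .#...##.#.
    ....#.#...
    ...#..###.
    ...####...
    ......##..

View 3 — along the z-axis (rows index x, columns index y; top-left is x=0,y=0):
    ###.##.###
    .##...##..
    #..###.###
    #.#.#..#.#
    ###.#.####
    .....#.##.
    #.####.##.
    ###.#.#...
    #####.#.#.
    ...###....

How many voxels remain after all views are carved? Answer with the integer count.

remaining voxels: 109

full grid |V| = 1000
V1 x: intersect with YZ mask (72 set) -- 720 left
V2 y: intersect with XZ mask (29 set) -- 196 left
V3 z: intersect with XY mask (57 set) -- 109 left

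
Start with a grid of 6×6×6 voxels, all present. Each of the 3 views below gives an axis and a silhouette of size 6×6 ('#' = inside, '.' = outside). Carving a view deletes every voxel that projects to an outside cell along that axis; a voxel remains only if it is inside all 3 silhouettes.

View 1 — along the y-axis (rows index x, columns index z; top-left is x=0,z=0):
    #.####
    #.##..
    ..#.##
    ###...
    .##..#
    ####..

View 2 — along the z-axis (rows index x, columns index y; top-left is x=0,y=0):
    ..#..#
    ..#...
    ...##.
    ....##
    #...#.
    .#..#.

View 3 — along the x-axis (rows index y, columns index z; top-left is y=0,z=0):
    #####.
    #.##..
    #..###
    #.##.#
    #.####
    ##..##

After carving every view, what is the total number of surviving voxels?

before carving: 216 voxels (6×6×6)
  1. axis=1 (XZ plane), |mask|=21  ⇒  voxels=126
  2. axis=2 (XY plane), |mask|=11  ⇒  voxels=39
  3. axis=0 (YZ plane), |mask|=25  ⇒  voxels=28

|visual hull| = 28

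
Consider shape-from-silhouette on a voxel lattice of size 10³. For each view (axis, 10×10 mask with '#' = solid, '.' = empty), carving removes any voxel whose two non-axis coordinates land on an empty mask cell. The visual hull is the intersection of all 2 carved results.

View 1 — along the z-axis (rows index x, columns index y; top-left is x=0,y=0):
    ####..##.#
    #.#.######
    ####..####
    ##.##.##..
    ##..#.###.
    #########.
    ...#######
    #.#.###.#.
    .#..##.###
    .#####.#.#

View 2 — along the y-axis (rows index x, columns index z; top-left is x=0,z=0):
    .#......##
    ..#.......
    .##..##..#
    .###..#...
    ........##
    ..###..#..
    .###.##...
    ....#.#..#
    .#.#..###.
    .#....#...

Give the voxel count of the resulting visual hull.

initial block: 10^3 = 1000
carve view 1 (along z, XY-mask fill 70/100): 700 voxels remain
carve view 2 (along y, XZ-mask fill 34/100): 238 voxels remain

238 voxels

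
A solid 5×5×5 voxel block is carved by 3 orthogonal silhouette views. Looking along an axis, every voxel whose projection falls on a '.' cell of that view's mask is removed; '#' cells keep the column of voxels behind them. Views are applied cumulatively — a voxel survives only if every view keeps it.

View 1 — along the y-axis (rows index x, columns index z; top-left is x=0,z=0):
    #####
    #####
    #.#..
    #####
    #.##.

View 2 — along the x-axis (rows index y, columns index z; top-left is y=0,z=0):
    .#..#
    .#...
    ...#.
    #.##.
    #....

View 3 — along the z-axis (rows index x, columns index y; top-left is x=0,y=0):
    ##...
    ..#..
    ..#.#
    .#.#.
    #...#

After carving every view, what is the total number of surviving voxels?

remaining voxels: 10

start: 5×5×5 = 125 voxels
V1 y: intersect with XZ mask (20 set) -- 100 left
V2 x: intersect with YZ mask (8 set) -- 32 left
V3 z: intersect with XY mask (9 set) -- 10 left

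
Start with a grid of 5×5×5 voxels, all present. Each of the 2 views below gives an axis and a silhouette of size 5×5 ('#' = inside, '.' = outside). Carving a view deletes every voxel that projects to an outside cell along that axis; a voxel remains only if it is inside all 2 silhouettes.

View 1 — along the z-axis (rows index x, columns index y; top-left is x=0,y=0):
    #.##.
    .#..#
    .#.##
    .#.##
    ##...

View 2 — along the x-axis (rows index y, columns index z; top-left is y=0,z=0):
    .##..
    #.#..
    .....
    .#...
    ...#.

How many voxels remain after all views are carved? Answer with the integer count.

start: 5×5×5 = 125 voxels
V1 z: intersect with XY mask (13 set) -- 65 left
V2 x: intersect with YZ mask (6 set) -- 18 left

|visual hull| = 18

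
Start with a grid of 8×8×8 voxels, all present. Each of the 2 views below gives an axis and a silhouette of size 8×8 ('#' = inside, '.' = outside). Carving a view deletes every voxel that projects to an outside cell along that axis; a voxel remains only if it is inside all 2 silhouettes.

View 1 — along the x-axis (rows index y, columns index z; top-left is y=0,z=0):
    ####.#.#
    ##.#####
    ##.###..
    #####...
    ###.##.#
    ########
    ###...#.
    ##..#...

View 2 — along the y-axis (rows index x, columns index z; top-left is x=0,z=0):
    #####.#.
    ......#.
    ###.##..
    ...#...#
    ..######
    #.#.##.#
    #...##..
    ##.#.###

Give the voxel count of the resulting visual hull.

full grid |V| = 512
step 1: project along x, AND mask (44/64) → |grid| = 352
step 2: project along y, AND mask (34/64) → |grid| = 187

187 voxels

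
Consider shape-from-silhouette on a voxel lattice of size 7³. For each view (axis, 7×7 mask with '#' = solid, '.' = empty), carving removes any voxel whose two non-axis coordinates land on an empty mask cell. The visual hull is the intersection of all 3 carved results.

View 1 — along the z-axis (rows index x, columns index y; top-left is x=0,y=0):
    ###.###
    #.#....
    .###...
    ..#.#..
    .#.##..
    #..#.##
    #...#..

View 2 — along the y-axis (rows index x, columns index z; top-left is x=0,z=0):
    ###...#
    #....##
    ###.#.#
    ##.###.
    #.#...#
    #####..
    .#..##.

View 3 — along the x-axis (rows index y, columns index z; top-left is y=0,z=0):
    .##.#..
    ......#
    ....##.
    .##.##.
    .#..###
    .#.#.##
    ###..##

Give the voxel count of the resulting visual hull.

full grid |V| = 343
after view 1 [z-axis, 22 of 49 cells solid] → remaining = 154
after view 2 [y-axis, 28 of 49 cells solid] → remaining = 90
after view 3 [x-axis, 23 of 49 cells solid] → remaining = 41

remaining voxels: 41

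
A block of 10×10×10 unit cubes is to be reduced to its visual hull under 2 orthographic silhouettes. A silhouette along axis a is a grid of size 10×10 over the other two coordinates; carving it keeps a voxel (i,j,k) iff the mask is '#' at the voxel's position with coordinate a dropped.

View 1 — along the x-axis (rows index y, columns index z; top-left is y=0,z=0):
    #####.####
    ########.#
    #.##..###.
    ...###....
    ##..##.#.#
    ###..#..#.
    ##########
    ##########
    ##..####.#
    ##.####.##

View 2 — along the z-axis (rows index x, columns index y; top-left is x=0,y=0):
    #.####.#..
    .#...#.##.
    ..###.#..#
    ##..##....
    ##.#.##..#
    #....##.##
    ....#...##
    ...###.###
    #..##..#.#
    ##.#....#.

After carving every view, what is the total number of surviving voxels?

before carving: 1000 voxels (10×10×10)
carve view 1 (along x, YZ-mask fill 73/100): 730 voxels remain
carve view 2 (along z, XY-mask fill 48/100): 339 voxels remain

voxel count = 339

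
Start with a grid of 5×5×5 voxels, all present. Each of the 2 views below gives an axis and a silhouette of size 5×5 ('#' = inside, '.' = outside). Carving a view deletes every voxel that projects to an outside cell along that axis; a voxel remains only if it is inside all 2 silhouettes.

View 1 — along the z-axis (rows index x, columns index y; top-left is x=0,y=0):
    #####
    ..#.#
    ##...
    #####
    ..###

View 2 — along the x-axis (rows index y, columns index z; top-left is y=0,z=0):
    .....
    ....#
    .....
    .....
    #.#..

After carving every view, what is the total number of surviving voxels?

11 voxels

full grid |V| = 125
after view 1 [z-axis, 17 of 25 cells solid] → remaining = 85
after view 2 [x-axis, 3 of 25 cells solid] → remaining = 11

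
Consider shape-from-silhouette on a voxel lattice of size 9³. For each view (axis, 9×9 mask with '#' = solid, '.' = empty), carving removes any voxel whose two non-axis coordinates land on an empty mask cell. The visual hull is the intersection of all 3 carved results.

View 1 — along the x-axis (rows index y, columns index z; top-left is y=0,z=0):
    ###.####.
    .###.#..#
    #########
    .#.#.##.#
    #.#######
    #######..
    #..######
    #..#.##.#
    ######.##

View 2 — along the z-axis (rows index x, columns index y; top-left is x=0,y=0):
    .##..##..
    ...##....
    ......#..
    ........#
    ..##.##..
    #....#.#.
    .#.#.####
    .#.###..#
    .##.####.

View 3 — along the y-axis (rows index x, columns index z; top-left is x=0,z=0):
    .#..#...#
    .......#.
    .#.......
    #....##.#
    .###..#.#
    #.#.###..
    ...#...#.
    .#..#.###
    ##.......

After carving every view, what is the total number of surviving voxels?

start: 9×9×9 = 729 voxels
step 1: project along x, AND mask (61/81) → |grid| = 549
step 2: project along z, AND mask (32/81) → |grid| = 214
step 3: project along y, AND mask (28/81) → |grid| = 74

remaining voxels: 74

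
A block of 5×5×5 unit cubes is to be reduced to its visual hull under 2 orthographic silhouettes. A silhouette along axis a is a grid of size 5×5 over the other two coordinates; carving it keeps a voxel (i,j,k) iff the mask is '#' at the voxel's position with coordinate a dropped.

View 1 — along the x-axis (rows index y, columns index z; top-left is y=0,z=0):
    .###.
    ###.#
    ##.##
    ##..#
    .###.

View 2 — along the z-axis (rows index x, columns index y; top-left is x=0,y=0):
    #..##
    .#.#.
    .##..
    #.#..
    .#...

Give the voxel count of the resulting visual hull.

remaining voxels: 35

start: 5×5×5 = 125 voxels
  1. axis=0 (YZ plane), |mask|=17  ⇒  voxels=85
  2. axis=2 (XY plane), |mask|=10  ⇒  voxels=35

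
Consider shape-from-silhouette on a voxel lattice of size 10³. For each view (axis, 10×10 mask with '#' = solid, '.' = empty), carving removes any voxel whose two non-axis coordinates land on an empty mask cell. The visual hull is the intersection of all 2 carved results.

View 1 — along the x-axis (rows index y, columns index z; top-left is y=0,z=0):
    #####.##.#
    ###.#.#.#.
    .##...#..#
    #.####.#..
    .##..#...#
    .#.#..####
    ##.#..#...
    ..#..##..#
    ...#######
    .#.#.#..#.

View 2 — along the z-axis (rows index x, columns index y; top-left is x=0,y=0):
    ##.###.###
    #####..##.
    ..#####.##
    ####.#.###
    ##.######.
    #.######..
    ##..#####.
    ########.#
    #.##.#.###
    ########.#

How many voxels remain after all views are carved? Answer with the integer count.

full grid |V| = 1000
after view 1 [x-axis, 53 of 100 cells solid] → remaining = 530
after view 2 [z-axis, 77 of 100 cells solid] → remaining = 415

415 voxels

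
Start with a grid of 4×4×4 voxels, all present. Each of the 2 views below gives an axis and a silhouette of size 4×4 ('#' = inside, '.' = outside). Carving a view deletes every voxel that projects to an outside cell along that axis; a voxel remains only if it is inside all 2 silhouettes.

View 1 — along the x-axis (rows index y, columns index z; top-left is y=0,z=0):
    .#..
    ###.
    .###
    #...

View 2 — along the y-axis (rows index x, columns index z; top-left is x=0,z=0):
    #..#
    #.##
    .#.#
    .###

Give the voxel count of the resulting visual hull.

initial block: 4^3 = 64
after view 1 [x-axis, 8 of 16 cells solid] → remaining = 32
after view 2 [y-axis, 10 of 16 cells solid] → remaining = 18

voxel count = 18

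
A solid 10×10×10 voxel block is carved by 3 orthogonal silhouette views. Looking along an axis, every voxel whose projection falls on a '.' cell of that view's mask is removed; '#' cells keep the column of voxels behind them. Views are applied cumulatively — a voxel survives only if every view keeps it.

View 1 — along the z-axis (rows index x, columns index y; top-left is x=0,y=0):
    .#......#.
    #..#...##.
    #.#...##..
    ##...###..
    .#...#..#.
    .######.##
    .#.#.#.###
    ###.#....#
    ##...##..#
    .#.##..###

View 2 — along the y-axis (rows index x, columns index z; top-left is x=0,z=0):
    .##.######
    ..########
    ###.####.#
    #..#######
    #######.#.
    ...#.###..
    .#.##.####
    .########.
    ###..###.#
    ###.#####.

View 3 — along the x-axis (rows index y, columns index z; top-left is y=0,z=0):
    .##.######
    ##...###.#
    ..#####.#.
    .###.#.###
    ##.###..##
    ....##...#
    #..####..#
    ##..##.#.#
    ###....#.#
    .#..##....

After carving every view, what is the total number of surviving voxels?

194 voxels

start: 10×10×10 = 1000 voxels
carve view 1 (along z, XY-mask fill 48/100): 480 voxels remain
carve view 2 (along y, XZ-mask fill 74/100): 341 voxels remain
carve view 3 (along x, YZ-mask fill 57/100): 194 voxels remain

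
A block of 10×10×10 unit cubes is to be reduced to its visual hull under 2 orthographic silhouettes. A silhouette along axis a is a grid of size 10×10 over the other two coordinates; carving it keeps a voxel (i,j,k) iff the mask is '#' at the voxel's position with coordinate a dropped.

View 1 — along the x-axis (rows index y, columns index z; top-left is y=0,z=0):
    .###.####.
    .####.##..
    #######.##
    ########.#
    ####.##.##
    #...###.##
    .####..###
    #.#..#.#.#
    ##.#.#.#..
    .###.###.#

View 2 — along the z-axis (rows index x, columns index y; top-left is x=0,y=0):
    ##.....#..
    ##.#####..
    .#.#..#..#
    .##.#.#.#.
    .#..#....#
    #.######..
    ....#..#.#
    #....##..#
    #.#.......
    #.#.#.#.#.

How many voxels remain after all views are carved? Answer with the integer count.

before carving: 1000 voxels (10×10×10)
carve view 1 (along x, YZ-mask fill 69/100): 690 voxels remain
carve view 2 (along z, XY-mask fill 43/100): 301 voxels remain

301 voxels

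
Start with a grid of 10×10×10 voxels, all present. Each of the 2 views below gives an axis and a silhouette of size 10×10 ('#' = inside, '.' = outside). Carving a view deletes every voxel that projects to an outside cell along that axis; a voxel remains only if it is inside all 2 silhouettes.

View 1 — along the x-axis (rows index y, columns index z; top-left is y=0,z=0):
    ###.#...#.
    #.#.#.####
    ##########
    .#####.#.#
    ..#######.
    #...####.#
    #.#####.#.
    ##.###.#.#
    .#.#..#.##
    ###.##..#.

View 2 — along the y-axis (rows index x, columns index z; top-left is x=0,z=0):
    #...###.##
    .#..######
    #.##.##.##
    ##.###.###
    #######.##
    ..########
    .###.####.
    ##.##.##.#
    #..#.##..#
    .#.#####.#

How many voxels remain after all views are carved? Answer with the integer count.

remaining voxels: 473

start: 10×10×10 = 1000 voxels
after view 1 [x-axis, 67 of 100 cells solid] → remaining = 670
after view 2 [y-axis, 71 of 100 cells solid] → remaining = 473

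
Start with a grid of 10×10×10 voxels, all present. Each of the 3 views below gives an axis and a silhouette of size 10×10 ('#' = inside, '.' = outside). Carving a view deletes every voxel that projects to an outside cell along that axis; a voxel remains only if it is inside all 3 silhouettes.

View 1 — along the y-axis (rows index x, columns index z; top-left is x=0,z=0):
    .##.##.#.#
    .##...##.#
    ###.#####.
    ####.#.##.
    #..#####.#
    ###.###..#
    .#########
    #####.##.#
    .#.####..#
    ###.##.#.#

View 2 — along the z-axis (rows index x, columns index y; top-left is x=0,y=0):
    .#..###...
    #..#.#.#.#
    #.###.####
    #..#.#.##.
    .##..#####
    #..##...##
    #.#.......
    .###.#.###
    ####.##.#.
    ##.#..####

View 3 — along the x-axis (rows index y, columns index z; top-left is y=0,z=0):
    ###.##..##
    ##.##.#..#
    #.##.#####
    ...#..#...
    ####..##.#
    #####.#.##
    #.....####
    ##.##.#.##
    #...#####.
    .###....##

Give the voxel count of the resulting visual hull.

230 voxels

initial block: 10^3 = 1000
carve view 1 (along y, XZ-mask fill 70/100): 700 voxels remain
carve view 2 (along z, XY-mask fill 57/100): 397 voxels remain
carve view 3 (along x, YZ-mask fill 61/100): 230 voxels remain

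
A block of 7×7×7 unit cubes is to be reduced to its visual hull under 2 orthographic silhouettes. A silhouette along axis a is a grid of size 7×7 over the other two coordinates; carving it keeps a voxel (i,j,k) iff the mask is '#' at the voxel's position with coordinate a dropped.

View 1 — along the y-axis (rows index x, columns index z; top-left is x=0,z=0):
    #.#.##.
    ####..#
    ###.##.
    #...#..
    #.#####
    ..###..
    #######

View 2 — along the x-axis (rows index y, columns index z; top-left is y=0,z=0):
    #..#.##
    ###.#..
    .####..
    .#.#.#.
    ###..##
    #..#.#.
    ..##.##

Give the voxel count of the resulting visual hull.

full grid |V| = 343
  1. axis=1 (XZ plane), |mask|=32  ⇒  voxels=224
  2. axis=0 (YZ plane), |mask|=27  ⇒  voxels=121

voxel count = 121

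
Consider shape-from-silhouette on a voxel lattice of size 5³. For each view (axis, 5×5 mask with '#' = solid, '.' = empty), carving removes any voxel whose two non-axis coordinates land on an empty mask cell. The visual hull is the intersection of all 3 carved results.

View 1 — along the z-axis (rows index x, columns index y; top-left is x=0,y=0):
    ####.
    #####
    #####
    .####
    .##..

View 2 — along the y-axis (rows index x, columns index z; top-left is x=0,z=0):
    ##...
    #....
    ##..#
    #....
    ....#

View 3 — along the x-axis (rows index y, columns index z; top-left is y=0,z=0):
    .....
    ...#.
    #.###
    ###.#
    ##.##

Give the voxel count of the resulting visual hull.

18 voxels

before carving: 125 voxels (5×5×5)
after view 1 [z-axis, 20 of 25 cells solid] → remaining = 100
after view 2 [y-axis, 8 of 25 cells solid] → remaining = 34
after view 3 [x-axis, 13 of 25 cells solid] → remaining = 18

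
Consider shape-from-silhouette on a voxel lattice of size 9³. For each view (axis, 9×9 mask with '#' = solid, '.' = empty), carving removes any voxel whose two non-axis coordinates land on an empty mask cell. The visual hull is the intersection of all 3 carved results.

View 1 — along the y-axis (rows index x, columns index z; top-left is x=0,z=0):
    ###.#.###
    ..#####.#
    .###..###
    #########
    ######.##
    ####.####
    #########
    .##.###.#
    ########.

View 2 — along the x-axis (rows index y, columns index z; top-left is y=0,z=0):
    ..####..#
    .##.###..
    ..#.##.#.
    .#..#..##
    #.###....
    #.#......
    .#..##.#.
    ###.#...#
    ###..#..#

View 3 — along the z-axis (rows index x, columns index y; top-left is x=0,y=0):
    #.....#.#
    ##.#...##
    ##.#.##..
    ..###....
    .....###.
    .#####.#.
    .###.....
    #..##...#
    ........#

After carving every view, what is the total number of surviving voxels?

|visual hull| = 111

full grid |V| = 729
V1 y: intersect with XZ mask (67 set) -- 603 left
V2 x: intersect with YZ mask (38 set) -- 286 left
V3 z: intersect with XY mask (33 set) -- 111 left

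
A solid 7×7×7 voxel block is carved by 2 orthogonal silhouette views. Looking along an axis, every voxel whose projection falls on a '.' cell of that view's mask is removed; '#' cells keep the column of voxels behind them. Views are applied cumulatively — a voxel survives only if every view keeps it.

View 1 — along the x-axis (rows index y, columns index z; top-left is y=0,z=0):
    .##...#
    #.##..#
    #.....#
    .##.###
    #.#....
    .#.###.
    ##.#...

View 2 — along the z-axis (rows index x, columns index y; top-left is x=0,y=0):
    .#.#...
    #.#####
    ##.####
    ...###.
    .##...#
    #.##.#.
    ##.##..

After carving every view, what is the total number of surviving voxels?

voxel count = 97

initial block: 7^3 = 343
step 1: project along x, AND mask (23/49) → |grid| = 161
step 2: project along z, AND mask (28/49) → |grid| = 97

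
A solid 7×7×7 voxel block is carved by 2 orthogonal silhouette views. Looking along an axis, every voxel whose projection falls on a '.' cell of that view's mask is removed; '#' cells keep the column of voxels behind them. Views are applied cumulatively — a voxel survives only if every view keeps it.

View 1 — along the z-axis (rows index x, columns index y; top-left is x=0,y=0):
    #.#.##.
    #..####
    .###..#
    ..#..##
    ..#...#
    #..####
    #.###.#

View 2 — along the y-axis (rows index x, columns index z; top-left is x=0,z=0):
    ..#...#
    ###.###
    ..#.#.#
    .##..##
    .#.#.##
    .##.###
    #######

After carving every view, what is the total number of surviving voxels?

start: 7×7×7 = 343 voxels
after view 1 [z-axis, 28 of 49 cells solid] → remaining = 196
after view 2 [y-axis, 31 of 49 cells solid] → remaining = 130

voxel count = 130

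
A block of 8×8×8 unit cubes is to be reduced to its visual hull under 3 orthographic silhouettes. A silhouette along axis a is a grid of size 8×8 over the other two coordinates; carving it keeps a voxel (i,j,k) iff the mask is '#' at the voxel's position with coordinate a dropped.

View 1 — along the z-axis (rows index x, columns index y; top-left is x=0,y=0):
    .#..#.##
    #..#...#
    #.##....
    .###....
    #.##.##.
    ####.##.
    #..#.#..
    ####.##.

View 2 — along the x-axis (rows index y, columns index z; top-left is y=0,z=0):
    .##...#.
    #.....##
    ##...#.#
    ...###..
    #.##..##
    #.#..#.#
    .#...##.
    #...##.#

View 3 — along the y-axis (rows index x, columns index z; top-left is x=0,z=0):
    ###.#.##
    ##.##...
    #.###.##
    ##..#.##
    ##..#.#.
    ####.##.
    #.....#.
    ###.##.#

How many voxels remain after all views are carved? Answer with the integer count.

before carving: 512 voxels (8×8×8)
V1 z: intersect with XY mask (33 set) -- 264 left
V2 x: intersect with YZ mask (29 set) -- 112 left
V3 y: intersect with XZ mask (39 set) -- 72 left

|visual hull| = 72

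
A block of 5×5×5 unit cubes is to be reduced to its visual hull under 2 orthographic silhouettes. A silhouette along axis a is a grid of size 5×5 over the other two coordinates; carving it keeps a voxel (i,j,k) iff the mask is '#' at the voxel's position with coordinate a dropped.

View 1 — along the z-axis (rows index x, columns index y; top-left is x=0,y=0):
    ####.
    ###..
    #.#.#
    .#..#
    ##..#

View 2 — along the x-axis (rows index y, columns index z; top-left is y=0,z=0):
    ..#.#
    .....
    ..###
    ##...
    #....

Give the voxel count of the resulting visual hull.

full grid |V| = 125
after view 1 [z-axis, 15 of 25 cells solid] → remaining = 75
after view 2 [x-axis, 8 of 25 cells solid] → remaining = 22

voxel count = 22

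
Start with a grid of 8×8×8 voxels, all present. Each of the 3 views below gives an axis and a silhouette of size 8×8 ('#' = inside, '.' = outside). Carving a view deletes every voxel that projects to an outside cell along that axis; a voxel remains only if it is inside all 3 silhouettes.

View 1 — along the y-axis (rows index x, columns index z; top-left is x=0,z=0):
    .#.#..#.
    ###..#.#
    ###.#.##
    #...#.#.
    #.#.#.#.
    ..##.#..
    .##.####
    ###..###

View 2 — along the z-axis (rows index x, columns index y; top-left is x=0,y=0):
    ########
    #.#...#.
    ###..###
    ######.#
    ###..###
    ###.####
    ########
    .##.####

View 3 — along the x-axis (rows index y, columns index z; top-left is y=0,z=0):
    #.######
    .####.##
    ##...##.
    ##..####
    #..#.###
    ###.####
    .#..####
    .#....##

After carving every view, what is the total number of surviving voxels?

before carving: 512 voxels (8×8×8)
[1] y-view keeps 36 columns → grid now 288
[2] z-view keeps 51 columns → grid now 225
[3] x-view keeps 43 columns → grid now 156

remaining voxels: 156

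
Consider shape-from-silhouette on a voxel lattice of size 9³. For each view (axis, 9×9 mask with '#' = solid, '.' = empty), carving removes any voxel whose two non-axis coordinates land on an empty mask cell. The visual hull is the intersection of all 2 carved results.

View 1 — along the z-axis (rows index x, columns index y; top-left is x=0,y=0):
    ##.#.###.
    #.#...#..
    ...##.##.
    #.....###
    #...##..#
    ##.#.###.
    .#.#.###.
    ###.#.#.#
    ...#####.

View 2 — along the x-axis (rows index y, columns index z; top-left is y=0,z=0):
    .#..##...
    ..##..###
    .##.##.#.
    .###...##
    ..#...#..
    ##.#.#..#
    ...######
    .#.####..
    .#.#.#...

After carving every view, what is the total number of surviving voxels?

193 voxels

start: 9×9×9 = 729 voxels
V1 z: intersect with XY mask (43 set) -- 387 left
V2 x: intersect with YZ mask (39 set) -- 193 left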